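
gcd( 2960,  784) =16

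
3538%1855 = 1683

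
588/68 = 8  +  11/17= 8.65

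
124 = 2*62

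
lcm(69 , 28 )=1932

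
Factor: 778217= 11^1*263^1*269^1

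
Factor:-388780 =- 2^2*5^1*7^1*2777^1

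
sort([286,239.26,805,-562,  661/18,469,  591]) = [ - 562,661/18, 239.26 , 286,469,  591,805] 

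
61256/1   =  61256 = 61256.00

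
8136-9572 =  - 1436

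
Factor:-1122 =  - 2^1*3^1*11^1*17^1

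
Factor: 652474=2^1  *  41^1*73^1*109^1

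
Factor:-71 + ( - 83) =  - 154 = - 2^1*7^1*11^1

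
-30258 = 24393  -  54651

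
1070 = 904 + 166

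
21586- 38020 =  - 16434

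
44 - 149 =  - 105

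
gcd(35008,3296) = 32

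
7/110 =7/110 = 0.06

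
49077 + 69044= 118121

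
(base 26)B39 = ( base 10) 7523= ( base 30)8an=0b1110101100011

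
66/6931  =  66/6931 =0.01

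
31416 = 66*476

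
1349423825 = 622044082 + 727379743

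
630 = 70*9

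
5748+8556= 14304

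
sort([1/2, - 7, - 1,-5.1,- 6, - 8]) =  [-8,-7, - 6,- 5.1, - 1,  1/2] 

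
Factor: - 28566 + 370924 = 342358 = 2^1*171179^1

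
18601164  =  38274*486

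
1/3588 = 1/3588  =  0.00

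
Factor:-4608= - 2^9 * 3^2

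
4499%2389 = 2110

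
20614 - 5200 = 15414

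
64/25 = 2+14/25 = 2.56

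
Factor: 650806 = 2^1*13^1 * 25031^1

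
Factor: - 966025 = -5^2* 17^1*2273^1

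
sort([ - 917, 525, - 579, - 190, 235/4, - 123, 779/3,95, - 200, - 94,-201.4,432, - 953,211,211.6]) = [  -  953,  -  917,-579, - 201.4,  -  200, - 190, - 123,-94,  235/4 , 95, 211, 211.6, 779/3,432, 525] 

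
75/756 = 25/252 = 0.10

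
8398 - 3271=5127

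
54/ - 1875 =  - 1  +  607/625= -0.03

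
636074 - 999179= - 363105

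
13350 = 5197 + 8153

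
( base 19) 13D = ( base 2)110101111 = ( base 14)22b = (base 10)431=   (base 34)cn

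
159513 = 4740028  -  4580515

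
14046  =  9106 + 4940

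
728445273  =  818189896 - 89744623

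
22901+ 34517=57418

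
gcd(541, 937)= 1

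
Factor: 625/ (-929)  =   - 5^4*929^(- 1)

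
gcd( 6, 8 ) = 2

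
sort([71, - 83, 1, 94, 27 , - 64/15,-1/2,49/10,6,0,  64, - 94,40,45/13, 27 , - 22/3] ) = [ - 94, - 83, - 22/3, - 64/15 ,-1/2, 0,  1,45/13,49/10,6 , 27,27, 40  ,  64,  71,  94]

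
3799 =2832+967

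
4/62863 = 4/62863 = 0.00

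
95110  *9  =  855990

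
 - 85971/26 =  - 85971/26 = -3306.58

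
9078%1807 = 43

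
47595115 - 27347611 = 20247504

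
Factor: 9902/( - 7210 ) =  - 5^( - 1)*7^( - 1 )*103^(-1)*4951^1 = - 4951/3605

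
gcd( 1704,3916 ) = 4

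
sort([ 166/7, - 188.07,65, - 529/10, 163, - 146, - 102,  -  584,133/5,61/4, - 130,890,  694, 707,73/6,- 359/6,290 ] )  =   [ - 584, - 188.07,-146, - 130, - 102,-359/6, - 529/10, 73/6,61/4,166/7, 133/5,65, 163, 290,694,707,890] 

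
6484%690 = 274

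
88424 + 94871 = 183295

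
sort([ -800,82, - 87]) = [ - 800, - 87,82 ] 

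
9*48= 432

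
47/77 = 47/77  =  0.61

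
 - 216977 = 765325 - 982302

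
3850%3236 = 614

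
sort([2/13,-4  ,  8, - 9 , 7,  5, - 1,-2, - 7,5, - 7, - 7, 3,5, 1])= [ - 9, - 7,-7, - 7,-4 , - 2, - 1,2/13,1,3,5,5,5 , 7,8]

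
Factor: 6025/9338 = 2^( - 1) * 5^2 * 7^( - 1 )*23^ (-1)*29^( - 1)*241^1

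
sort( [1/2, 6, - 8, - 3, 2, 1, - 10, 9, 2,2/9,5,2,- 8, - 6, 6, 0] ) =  [ - 10, - 8, - 8,  -  6, - 3,0, 2/9,1/2, 1, 2, 2, 2, 5,6, 6,9 ]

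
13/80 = 13/80=0.16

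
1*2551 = 2551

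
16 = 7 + 9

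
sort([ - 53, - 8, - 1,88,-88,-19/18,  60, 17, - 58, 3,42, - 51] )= [ - 88, - 58, - 53, - 51,  -  8, - 19/18, - 1, 3, 17,42,60,  88 ] 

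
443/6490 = 443/6490 = 0.07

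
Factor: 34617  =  3^1*11^1*1049^1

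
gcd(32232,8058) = 8058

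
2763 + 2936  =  5699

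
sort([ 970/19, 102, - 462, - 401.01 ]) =[ - 462 , - 401.01,970/19, 102 ]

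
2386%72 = 10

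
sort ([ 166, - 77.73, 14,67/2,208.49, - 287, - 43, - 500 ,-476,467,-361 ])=[ - 500, - 476,-361, -287, - 77.73, - 43,  14,67/2, 166, 208.49, 467] 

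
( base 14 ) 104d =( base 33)2j8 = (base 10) 2813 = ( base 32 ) 2nt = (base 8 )5375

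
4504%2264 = 2240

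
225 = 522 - 297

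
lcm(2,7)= 14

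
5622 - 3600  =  2022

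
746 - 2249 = -1503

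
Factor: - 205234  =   - 2^1*89^1*1153^1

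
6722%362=206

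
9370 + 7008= 16378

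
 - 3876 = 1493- 5369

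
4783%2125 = 533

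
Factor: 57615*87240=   5026332600 = 2^3*3^2*5^2  *  23^1* 167^1*727^1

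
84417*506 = 42715002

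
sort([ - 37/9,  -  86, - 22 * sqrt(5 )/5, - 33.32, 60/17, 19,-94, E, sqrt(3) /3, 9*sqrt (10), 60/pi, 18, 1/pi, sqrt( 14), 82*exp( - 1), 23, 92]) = [ - 94, - 86, - 33.32,- 22*sqrt(5)/5,- 37/9,1/pi, sqrt( 3 ) /3 , E  ,  60/17 , sqrt(14),18,19, 60/pi, 23, 9*sqrt(10), 82*exp( - 1) , 92]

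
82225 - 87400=  -  5175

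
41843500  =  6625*6316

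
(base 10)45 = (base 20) 25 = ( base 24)1l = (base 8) 55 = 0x2D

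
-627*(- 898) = 563046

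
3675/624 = 5 + 185/208 = 5.89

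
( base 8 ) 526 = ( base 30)BC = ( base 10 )342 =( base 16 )156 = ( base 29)BN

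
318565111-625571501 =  - 307006390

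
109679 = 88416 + 21263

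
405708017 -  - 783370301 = 1189078318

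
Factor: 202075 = 5^2*59^1*137^1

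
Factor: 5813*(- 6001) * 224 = -7813974112 = - 2^5 * 7^1* 17^1*353^1 *5813^1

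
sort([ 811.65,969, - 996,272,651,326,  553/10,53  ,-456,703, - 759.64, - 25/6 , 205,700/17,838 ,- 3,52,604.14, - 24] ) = [ - 996, -759.64, - 456,-24, - 25/6, - 3,700/17, 52, 53,  553/10, 205,272,326, 604.14, 651,  703,811.65  ,  838,969]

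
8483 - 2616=5867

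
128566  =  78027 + 50539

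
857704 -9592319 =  - 8734615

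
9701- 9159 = 542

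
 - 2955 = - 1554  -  1401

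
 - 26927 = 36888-63815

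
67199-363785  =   - 296586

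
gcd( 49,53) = 1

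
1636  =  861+775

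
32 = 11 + 21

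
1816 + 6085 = 7901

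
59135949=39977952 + 19157997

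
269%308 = 269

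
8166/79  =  8166/79= 103.37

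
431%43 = 1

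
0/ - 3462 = 0/1 = - 0.00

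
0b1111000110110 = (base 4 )1320312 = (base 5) 221414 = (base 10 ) 7734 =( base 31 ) 81F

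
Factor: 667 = 23^1*29^1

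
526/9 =58 + 4/9 = 58.44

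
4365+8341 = 12706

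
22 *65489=1440758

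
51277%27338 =23939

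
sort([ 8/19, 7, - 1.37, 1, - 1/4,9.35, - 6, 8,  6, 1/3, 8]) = [ - 6, - 1.37, - 1/4,1/3,8/19, 1,6,7,8, 8,9.35]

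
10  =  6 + 4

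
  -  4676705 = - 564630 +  - 4112075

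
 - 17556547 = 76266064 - 93822611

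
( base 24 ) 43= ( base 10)99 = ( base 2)1100011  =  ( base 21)4f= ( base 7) 201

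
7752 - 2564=5188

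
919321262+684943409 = 1604264671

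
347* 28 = 9716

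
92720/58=1598 + 18/29 = 1598.62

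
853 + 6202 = 7055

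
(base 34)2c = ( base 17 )4c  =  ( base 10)80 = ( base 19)44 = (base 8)120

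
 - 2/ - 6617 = 2/6617= 0.00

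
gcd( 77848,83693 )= 1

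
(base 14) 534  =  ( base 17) 396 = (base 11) 853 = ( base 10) 1026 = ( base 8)2002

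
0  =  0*284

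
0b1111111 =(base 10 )127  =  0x7f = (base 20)67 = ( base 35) 3m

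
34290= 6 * 5715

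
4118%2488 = 1630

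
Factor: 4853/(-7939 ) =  - 17^( - 1 )*23^1*211^1 * 467^( - 1)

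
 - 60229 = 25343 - 85572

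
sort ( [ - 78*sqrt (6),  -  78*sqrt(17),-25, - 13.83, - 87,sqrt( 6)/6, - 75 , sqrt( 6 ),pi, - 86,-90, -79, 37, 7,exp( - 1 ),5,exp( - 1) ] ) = [ - 78 * sqrt(17 ), - 78 * sqrt( 6), - 90, - 87, -86, - 79, - 75 , - 25, - 13.83,exp(-1 ), exp( - 1),sqrt( 6) /6, sqrt( 6),pi,5, 7 , 37] 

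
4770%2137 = 496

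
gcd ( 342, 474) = 6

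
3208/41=3208/41 = 78.24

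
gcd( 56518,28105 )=77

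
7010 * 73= 511730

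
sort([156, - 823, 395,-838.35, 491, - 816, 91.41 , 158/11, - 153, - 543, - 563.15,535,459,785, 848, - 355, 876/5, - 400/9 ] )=[ - 838.35, - 823, - 816, - 563.15, - 543, - 355, - 153, - 400/9,158/11 , 91.41, 156, 876/5, 395, 459, 491,535, 785, 848] 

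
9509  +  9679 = 19188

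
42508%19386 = 3736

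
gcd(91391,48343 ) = 1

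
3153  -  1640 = 1513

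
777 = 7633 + -6856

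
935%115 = 15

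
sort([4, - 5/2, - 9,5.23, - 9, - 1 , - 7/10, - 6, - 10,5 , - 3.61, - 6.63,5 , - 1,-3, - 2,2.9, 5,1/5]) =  [-10,-9, - 9, - 6.63 , - 6 , - 3.61, - 3,  -  5/2, - 2, - 1, - 1 , - 7/10,1/5, 2.9 , 4, 5,5,5,5.23] 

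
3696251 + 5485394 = 9181645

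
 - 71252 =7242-78494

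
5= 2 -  - 3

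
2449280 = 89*27520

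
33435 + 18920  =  52355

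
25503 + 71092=96595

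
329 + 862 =1191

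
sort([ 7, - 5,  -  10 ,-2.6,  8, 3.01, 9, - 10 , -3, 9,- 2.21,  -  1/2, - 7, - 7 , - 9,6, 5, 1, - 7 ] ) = [-10, - 10, - 9, - 7, - 7,  -  7, - 5,-3,-2.6, - 2.21,-1/2, 1, 3.01, 5,  6, 7 , 8, 9,  9] 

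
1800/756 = 50/21  =  2.38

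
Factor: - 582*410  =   - 2^2 * 3^1 * 5^1 * 41^1 * 97^1 = - 238620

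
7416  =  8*927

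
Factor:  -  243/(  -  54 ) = 9/2 = 2^ ( - 1 )  *  3^2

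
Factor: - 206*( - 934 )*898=2^3 * 103^1*449^1 * 467^1 = 172778792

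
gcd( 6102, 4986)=18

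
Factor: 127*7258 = 921766 = 2^1*19^1*127^1*191^1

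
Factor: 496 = 2^4*31^1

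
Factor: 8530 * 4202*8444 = 2^4*5^1*11^1 *191^1 * 853^1*2111^1 =302658798640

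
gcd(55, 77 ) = 11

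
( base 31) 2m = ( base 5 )314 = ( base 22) 3I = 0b1010100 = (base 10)84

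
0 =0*64174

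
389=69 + 320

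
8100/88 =92 + 1/22 = 92.05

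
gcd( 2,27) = 1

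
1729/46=37 + 27/46 = 37.59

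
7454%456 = 158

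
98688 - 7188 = 91500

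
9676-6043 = 3633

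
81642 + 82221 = 163863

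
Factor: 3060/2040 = 2^( - 1)*3^1 = 3/2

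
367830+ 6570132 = 6937962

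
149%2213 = 149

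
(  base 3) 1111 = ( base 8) 50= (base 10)40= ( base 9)44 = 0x28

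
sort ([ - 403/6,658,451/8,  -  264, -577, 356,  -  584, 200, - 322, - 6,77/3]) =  [  -  584, - 577,  -  322,  -  264,-403/6,-6,77/3, 451/8 , 200,356, 658]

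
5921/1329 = 5921/1329 = 4.46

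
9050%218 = 112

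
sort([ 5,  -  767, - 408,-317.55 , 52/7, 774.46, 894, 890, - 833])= [ - 833,-767, - 408, - 317.55, 5,  52/7, 774.46, 890,894] 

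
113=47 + 66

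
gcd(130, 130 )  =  130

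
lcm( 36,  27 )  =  108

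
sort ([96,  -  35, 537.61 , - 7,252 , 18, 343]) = [ - 35, - 7,  18 , 96, 252,  343,537.61]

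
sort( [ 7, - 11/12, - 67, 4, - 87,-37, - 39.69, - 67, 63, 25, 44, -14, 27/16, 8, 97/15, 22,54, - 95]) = [ - 95,  -  87,- 67,-67, - 39.69,-37, - 14, - 11/12, 27/16,4, 97/15,7 , 8, 22, 25,44, 54, 63 ]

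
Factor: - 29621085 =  - 3^1*5^1*13^1*151903^1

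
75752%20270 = 14942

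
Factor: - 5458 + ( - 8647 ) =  - 14105=- 5^1*7^1 * 13^1*31^1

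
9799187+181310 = 9980497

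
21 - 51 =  - 30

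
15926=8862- - 7064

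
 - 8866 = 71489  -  80355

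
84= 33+51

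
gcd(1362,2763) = 3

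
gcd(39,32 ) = 1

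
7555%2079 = 1318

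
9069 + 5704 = 14773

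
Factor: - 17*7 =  - 119 = -7^1*17^1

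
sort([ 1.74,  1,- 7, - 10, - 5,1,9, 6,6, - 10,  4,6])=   [ -10,  -  10, - 7, - 5,1,  1,1.74,4,6 , 6,6, 9]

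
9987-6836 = 3151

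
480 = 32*15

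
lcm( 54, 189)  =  378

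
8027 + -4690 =3337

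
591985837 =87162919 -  - 504822918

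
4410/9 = 490 = 490.00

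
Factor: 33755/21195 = 43/27 =3^(  -  3 )*43^1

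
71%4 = 3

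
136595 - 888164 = - 751569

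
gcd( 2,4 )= 2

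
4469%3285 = 1184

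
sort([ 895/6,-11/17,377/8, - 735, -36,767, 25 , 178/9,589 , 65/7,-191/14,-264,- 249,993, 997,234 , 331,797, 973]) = [-735 , - 264, -249, - 36, - 191/14,-11/17, 65/7, 178/9,25,377/8,895/6 , 234,331,589, 767,797,973,993, 997] 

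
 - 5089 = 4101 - 9190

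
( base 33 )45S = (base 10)4549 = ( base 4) 1013011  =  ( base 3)20020111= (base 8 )10705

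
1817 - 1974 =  - 157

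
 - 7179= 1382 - 8561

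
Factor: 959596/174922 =43618/7951 = 2^1*113^1*193^1*7951^( - 1) 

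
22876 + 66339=89215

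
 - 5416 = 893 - 6309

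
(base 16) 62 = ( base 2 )1100010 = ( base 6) 242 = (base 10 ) 98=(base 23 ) 46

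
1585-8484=-6899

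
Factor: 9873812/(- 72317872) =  - 2^( - 2) * 11^(-1)*13^1*193^( - 1) *2129^(  -  1 )*189881^1 = - 2468453/18079468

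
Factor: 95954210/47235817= 2^1 * 5^1 * 11^2 * 79301^1*47235817^ ( - 1) 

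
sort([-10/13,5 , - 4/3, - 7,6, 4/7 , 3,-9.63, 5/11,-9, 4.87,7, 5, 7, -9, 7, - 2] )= [-9.63 ,-9,-9, - 7, - 2,-4/3, - 10/13, 5/11,4/7, 3, 4.87, 5, 5, 6, 7, 7  ,  7]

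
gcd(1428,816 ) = 204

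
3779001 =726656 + 3052345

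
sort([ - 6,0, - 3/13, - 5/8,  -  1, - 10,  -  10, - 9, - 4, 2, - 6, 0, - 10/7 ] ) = [ - 10, - 10, - 9, - 6 , - 6  ,-4, - 10/7, - 1, - 5/8, - 3/13, 0, 0,2 ] 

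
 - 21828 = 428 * ( - 51)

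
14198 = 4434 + 9764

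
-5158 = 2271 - 7429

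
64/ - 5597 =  - 1 + 5533/5597 = - 0.01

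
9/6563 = 9/6563   =  0.00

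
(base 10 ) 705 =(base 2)1011000001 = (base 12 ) 4a9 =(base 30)NF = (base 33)LC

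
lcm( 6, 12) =12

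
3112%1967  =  1145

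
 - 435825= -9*48425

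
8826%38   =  10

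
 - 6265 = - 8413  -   - 2148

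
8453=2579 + 5874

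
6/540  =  1/90 = 0.01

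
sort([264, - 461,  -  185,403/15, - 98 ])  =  [ - 461, -185,-98, 403/15 , 264 ]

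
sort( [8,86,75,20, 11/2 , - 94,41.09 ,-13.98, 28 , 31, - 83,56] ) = [ - 94, - 83, - 13.98 , 11/2,8,20,28,31, 41.09, 56, 75,86 ]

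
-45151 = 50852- 96003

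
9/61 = 9/61 = 0.15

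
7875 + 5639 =13514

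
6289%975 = 439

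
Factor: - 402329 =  - 402329^1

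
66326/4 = 33163/2 = 16581.50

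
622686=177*3518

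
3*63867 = 191601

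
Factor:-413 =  - 7^1* 59^1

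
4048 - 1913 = 2135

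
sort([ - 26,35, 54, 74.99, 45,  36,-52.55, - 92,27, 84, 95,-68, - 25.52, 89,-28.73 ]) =[ - 92, - 68  , - 52.55,-28.73  , - 26,-25.52, 27, 35,36,45, 54, 74.99, 84, 89, 95 ] 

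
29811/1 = 29811= 29811.00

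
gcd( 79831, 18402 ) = 1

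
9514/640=4757/320 =14.87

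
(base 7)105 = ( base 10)54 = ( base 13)42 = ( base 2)110110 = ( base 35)1J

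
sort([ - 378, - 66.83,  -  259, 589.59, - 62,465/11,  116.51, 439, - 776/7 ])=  [ - 378,  -  259, -776/7, - 66.83,- 62, 465/11,116.51, 439, 589.59 ] 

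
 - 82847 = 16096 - 98943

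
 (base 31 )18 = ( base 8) 47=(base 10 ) 39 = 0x27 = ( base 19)21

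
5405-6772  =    -  1367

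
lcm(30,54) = 270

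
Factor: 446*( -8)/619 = - 3568/619=-2^4*223^1 * 619^( - 1) 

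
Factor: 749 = 7^1*107^1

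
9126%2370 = 2016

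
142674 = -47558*( - 3 ) 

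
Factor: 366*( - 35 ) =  - 12810 = - 2^1*3^1*5^1*7^1*61^1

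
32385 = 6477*5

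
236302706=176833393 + 59469313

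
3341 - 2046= 1295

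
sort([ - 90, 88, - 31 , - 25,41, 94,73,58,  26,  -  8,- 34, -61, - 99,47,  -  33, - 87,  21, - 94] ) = [ - 99,- 94, - 90,-87,  -  61, - 34 ,-33, - 31,- 25,-8,21,26,41, 47,58 , 73,88, 94]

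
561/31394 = 51/2854 = 0.02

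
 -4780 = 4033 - 8813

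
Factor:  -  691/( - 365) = 5^( - 1)*73^( - 1)*691^1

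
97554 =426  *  229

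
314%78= 2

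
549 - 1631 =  - 1082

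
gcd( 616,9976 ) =8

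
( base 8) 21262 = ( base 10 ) 8882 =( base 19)15b9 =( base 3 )110011222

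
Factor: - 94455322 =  - 2^1*13^1*1297^1* 2801^1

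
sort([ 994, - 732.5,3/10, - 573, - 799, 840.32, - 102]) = [ - 799,-732.5, - 573, - 102,3/10, 840.32, 994 ] 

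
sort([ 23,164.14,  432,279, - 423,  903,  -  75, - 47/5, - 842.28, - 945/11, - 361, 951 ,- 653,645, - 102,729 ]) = [-842.28, - 653,- 423, - 361, - 102,-945/11, - 75, - 47/5, 23 , 164.14,279,432 , 645,729,903 , 951] 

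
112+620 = 732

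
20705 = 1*20705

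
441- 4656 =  - 4215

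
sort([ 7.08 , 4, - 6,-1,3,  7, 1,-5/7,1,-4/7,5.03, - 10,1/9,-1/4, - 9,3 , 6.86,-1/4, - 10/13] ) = [ - 10, - 9,-6,-1,- 10/13, - 5/7,- 4/7, - 1/4, - 1/4,1/9 , 1, 1,3,3, 4,5.03,6.86,7 , 7.08 ] 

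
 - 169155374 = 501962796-671118170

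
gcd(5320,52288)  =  152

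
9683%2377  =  175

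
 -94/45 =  - 3 + 41/45 = - 2.09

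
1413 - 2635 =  - 1222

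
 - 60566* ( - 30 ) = 1816980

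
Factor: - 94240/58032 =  -190/117=- 2^1*3^( - 2)*5^1*13^( - 1)*19^1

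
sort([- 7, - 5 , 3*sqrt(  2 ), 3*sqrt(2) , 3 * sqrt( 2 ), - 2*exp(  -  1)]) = [ - 7,  -  5 , - 2 * exp( - 1), 3*sqrt( 2),3*sqrt( 2 ), 3*sqrt( 2) ] 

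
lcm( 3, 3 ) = 3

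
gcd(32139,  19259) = 1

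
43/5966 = 43/5966 = 0.01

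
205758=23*8946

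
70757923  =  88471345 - 17713422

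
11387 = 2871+8516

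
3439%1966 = 1473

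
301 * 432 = 130032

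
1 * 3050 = 3050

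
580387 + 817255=1397642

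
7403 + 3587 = 10990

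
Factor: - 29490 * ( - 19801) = 2^1*3^1*5^1 * 983^1* 19801^1   =  583931490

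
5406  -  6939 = -1533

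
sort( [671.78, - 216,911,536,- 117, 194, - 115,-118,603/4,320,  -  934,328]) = [ - 934, - 216, - 118, - 117, - 115,603/4, 194,320, 328,536,671.78,911]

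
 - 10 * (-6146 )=61460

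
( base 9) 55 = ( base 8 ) 62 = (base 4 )302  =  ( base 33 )1H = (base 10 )50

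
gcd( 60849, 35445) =3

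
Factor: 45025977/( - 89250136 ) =- 2^(-3 )*3^1 * 17^( - 2 ) * 38603^( - 1 )*15008659^1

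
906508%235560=199828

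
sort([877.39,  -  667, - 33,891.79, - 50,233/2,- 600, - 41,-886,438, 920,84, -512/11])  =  [ -886, - 667,-600, - 50, - 512/11, - 41,- 33,84,233/2, 438, 877.39,891.79,920] 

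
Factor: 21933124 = 2^2*5483281^1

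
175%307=175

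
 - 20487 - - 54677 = 34190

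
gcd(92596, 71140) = 4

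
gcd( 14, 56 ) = 14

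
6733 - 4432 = 2301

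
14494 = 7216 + 7278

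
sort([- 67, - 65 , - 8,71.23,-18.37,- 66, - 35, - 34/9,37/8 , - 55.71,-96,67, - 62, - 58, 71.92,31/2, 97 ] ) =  [ - 96,-67, - 66, - 65, -62, - 58, - 55.71, - 35, - 18.37, - 8, - 34/9,37/8,  31/2,  67,71.23, 71.92,97 ]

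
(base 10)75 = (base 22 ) 39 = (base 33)29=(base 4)1023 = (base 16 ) 4b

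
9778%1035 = 463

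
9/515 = 9/515=0.02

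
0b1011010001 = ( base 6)3201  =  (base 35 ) KL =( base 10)721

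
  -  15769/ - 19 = 829 + 18/19 =829.95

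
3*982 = 2946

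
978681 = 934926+43755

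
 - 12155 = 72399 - 84554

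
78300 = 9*8700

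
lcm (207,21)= 1449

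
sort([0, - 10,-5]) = [ - 10,-5,  0]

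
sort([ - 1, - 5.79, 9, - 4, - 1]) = [ - 5.79, - 4,-1,-1, 9 ] 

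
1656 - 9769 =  - 8113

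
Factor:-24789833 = -24789833^1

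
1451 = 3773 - 2322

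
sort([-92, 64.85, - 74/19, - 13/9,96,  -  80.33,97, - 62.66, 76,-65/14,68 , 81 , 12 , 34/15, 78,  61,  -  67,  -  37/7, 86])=[ - 92,-80.33, -67, -62.66, - 37/7,-65/14,  -  74/19, - 13/9, 34/15, 12 , 61 , 64.85,  68, 76, 78, 81,86, 96,  97 ]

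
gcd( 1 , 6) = 1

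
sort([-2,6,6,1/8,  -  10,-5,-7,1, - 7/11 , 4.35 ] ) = [  -  10,-7,-5, - 2, - 7/11, 1/8 , 1,4.35,6,6]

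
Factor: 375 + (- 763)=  - 2^2 * 97^1 =- 388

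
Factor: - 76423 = - 76423^1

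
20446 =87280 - 66834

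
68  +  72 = 140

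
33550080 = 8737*3840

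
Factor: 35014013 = 47^1*271^1*2749^1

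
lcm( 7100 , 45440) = 227200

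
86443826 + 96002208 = 182446034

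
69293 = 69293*1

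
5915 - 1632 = 4283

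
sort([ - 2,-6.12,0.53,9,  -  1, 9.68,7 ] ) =[ -6.12,  -  2, - 1, 0.53, 7,9,9.68]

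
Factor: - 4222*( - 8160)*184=2^9 * 3^1*5^1*17^1*23^1*2111^1 = 6339079680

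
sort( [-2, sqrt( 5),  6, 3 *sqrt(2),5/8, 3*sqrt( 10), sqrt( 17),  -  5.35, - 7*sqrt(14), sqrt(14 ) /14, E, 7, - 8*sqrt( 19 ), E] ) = [ -8*sqrt( 19), - 7*sqrt( 14), - 5.35,-2, sqrt(14 ) /14, 5/8, sqrt( 5), E, E, sqrt(17), 3* sqrt( 2),6,7, 3*sqrt( 10 )]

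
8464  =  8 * 1058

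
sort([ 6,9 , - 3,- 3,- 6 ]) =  [ - 6, - 3, - 3, 6 , 9 ] 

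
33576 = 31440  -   - 2136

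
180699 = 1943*93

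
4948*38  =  188024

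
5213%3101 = 2112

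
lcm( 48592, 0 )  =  0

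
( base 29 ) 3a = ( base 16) 61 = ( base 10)97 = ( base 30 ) 37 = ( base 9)117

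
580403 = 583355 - 2952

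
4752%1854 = 1044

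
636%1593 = 636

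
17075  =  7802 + 9273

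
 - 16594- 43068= -59662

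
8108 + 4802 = 12910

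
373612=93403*4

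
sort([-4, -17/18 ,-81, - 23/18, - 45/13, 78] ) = [-81,-4,  -  45/13,-23/18,-17/18, 78 ] 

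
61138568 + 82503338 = 143641906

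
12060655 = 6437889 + 5622766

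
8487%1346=411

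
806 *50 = 40300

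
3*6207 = 18621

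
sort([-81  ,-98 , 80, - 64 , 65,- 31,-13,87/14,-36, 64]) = [-98 , - 81, - 64, - 36 ,-31,- 13,87/14, 64,65,80 ] 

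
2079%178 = 121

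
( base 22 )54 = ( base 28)42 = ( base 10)114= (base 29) 3r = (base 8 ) 162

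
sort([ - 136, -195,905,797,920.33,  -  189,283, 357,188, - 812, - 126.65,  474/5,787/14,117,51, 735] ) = [ - 812,  -  195,-189, - 136 ,-126.65, 51,787/14,474/5, 117,188, 283,357,  735,797,905,920.33]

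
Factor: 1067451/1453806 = 2^( - 1)*3^( - 1 )*7^1*11^1 * 17^ (  -  1 )*4621^1 * 4751^(-1) = 355817/484602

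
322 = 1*322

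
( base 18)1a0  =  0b111111000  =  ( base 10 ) 504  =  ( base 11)419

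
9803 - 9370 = 433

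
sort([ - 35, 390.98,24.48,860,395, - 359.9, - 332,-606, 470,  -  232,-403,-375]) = [ - 606,-403, - 375, - 359.9, - 332, - 232 , - 35, 24.48, 390.98,395,470,860]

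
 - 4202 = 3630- 7832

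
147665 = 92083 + 55582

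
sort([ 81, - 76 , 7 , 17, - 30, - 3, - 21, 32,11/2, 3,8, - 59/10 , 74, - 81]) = [ - 81, - 76, - 30, - 21, - 59/10 , - 3, 3, 11/2,7,8,  17,  32,  74 , 81]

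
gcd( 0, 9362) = 9362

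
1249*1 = 1249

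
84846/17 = 84846/17 = 4990.94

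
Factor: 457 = 457^1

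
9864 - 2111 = 7753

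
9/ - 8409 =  - 1 + 2800/2803 = -0.00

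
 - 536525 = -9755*55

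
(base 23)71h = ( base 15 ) 1198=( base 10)3743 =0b111010011111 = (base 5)104433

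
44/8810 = 22/4405 = 0.00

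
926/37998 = 463/18999=0.02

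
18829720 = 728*25865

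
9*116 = 1044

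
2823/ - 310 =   -  10 + 277/310 = -  9.11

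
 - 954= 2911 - 3865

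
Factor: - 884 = - 2^2*13^1*17^1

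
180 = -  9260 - -9440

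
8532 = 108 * 79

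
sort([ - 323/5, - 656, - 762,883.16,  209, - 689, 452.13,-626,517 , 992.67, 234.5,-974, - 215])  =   [ - 974, - 762, - 689, - 656, - 626,-215,- 323/5,  209,234.5,452.13,517,883.16, 992.67]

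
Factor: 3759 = 3^1*7^1*179^1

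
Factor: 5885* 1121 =6597085= 5^1*11^1*19^1*59^1*107^1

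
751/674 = 1+ 77/674  =  1.11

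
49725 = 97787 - 48062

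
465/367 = 465/367 =1.27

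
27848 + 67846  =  95694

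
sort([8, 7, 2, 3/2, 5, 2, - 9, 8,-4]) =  [-9, - 4, 3/2,2,2,5,7,  8, 8] 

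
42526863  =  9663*4401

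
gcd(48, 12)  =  12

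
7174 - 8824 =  - 1650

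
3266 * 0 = 0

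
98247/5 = 19649 + 2/5=19649.40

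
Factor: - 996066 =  - 2^1*3^2 * 55337^1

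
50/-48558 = - 1 + 24254/24279=-0.00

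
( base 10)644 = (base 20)1c4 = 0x284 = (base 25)10j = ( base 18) 1HE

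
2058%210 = 168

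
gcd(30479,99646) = 1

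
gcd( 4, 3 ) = 1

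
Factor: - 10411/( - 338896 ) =29/944 = 2^ ( - 4) * 29^1*59^( - 1)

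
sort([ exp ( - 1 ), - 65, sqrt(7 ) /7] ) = [ - 65, exp( - 1), sqrt ( 7 ) /7 ]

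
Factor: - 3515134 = - 2^1*7^1 *251081^1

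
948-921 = 27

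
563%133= 31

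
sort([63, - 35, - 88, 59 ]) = [ - 88, - 35, 59,  63]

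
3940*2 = 7880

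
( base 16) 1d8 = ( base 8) 730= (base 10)472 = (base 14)25A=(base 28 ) go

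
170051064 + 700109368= 870160432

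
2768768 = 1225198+1543570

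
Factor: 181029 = 3^1*60343^1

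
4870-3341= 1529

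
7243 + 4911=12154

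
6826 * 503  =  3433478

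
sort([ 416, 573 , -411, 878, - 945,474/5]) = [-945,-411 , 474/5 , 416,573 , 878 ]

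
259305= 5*51861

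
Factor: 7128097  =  19^1*375163^1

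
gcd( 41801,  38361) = 1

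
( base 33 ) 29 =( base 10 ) 75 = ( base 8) 113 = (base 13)5A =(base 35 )25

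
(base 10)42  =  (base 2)101010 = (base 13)33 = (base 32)1A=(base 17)28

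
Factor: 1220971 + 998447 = 2219418 = 2^1*3^2*17^1*7253^1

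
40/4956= 10/1239=0.01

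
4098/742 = 2049/371 = 5.52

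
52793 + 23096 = 75889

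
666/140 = 4  +  53/70 = 4.76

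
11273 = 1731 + 9542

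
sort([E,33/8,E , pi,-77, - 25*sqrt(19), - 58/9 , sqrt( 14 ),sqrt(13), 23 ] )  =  [ - 25*sqrt( 19 ), - 77, - 58/9, E,E,pi,sqrt( 13), sqrt( 14 ), 33/8,23]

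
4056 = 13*312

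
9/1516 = 9/1516  =  0.01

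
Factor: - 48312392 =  - 2^3*43^1*140443^1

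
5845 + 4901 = 10746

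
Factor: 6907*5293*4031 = 29^1*67^1*79^1* 139^1*6907^1 = 147368325281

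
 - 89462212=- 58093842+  - 31368370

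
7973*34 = 271082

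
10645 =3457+7188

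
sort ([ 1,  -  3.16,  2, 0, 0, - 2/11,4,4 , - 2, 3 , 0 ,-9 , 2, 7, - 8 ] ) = [ - 9,  -  8, - 3.16,- 2, - 2/11, 0, 0, 0  ,  1, 2,2,3, 4, 4, 7]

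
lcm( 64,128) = 128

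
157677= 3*52559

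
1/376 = 1/376 = 0.00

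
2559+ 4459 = 7018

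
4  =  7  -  3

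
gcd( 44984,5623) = 5623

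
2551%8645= 2551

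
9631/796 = 12 + 79/796=12.10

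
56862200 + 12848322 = 69710522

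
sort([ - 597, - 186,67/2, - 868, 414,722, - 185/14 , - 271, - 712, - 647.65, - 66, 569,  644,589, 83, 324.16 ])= [-868,  -  712, - 647.65, - 597,  -  271, - 186, - 66, - 185/14,67/2, 83,324.16,  414,569, 589, 644,722 ]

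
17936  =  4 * 4484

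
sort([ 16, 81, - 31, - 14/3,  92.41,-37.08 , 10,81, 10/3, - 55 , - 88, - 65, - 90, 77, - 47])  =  [ - 90, - 88, - 65, - 55 , - 47, - 37.08 , - 31, -14/3,10/3, 10,  16 , 77,  81,81,92.41 ]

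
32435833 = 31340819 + 1095014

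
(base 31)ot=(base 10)773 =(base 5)11043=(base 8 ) 1405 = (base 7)2153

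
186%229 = 186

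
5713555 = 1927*2965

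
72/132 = 6/11=0.55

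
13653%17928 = 13653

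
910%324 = 262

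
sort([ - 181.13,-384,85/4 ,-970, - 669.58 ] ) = [ - 970, - 669.58, - 384, - 181.13, 85/4 ]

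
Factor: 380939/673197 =3^( -1)*7^( - 1 )*13^1*29303^1*32057^(- 1) 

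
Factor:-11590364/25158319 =-2^2*127^( - 1)*1061^1*2731^1* 198097^(  -  1 ) 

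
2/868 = 1/434 =0.00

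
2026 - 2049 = -23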